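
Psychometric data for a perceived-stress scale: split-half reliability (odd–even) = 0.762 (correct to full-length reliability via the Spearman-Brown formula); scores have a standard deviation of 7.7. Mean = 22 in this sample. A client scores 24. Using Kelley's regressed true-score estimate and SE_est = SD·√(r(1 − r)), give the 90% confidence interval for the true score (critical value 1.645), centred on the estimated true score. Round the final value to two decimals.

Full-length reliability (Spearman-Brown) = 2(0.762)/(1+0.762) ≈ 0.865
T̂ = r·X + (1 − r)·M = 0.865*24 + 0.135*22 ≈ 20.758 + 2.972 ≈ 23.730
SE_est = 7.700*√(0.865*0.135) ≈ 2.632
90% CI: 23.730 ± 4.329 ≈ (19.400, 28.059)

[19.40, 28.06]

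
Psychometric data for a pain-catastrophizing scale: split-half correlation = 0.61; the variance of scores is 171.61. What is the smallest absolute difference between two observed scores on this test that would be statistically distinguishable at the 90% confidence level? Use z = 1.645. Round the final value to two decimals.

15.00

σ = 171.61^(1/2) = 13.10000
Spearman-Brown: r = 2(0.61) / (1 + 0.61) = 1.22000 / 1.61000 ≈ 0.75776
The standard error of measurement is 13.10000*√(1 − 0.75776) ≈ 13.10000*0.49217 ≈ 6.44749.
SE_diff = √2 * SEM ≈ 9.11813
Minimum reliable difference = 1.645 * SE_diff ≈ 1.645 * 9.11813 ≈ 14.99932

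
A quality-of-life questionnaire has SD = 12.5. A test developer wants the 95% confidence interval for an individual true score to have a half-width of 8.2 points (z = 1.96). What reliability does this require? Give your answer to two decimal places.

0.89

Required SEM = 8.2 / 1.96 ≈ 4.1837
r = 1 − (4.1837/12.5)² ≈ 1 − 0.1120 ≈ 0.8880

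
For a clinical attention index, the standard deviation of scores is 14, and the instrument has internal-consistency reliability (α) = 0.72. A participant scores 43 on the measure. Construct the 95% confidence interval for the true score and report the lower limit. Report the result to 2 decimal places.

SEM = 14.000×√(1 − 0.720) ≈ 7.408
1.96 × SEM ≈ 14.520
Lower limit = 43 − 14.520 ≈ 28.480

28.48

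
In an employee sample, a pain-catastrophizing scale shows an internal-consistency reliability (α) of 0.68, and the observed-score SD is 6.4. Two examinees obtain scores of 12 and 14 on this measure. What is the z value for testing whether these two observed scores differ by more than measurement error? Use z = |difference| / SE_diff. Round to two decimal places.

0.39

SEM = 6.40000·√(1 − 0.68000) ≈ 3.62039
Standard error of the difference = 3.62039·√2 ≈ 5.12000
z = 2 / 5.12000 ≈ 0.39062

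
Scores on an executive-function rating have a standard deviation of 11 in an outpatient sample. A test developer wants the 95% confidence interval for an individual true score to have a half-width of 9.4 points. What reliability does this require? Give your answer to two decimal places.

Required SEM = 9.4 / 1.96 ≈ 4.79592
Required reliability = 1 − (SEM/SD)² = 1 − 0.19009 ≈ 0.80991

0.81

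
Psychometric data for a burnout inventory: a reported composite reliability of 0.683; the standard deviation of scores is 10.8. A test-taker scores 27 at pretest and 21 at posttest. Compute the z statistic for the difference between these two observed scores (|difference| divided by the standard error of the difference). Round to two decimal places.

SEM = 10.800 * √(1 − 0.683) = 10.800 * √0.317 ≃ 10.800 * 0.563 ≃ 6.081
SE_diff = SEM * √2 ≃ 6.081 * 1.414 ≃ 8.599
z = |27 − 21| / 8.599 = 6 / 8.599 ≃ 0.698

0.70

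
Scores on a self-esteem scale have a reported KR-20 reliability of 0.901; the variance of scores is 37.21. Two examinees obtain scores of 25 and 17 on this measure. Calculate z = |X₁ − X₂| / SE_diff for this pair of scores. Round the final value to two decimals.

SD = √37.21 ≈ 6.1000
The standard error of measurement is 6.1000×√(1 − 0.9010) ≈ 6.1000×0.3146 ≈ 1.9193.
Standard error of the difference = 1.9193·√2 ≈ 2.7143
z = 8 / 2.7143 ≈ 2.9473

2.95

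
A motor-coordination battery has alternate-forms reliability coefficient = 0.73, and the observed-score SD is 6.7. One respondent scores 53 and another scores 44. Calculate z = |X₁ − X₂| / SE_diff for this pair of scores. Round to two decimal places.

The standard error of measurement is 6.7000·√(1 − 0.7300) ≈ 6.7000·0.5196 ≈ 3.4814.
SE_diff = SEM · √2 ≈ 3.4814 · 1.4142 ≈ 4.9235
z = 9 / 4.9235 ≈ 1.8280

1.83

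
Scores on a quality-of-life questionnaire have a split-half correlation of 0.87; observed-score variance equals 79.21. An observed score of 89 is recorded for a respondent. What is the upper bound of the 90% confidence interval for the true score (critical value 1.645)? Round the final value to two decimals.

σ = 79.21^(1/2) = 8.900
r_full = 2·0.87 / (1 + 0.87) ≈ 0.930
SEM = 8.900×√(1 − 0.930) ≈ 2.347
Half-width = 1.645×2.347 ≈ 3.860
Upper bound: 89 + 3.860 = 92.860

92.86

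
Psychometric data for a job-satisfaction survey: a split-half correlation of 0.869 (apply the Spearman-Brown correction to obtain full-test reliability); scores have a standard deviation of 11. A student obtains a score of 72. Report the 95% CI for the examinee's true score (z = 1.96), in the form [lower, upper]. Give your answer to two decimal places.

[66.29, 77.71]

Full-length reliability (Spearman-Brown) = 2(0.869)/(1+0.869) ≃ 0.9299
SEM = 11.0000 * √(1 − 0.9299) = 11.0000 * √0.0701 ≃ 11.0000 * 0.2647 ≃ 2.9122
Margin = 1.96 * 2.9122 ≃ 5.7079
CI = 72 ± 5.7079 → [66.2921, 77.7079]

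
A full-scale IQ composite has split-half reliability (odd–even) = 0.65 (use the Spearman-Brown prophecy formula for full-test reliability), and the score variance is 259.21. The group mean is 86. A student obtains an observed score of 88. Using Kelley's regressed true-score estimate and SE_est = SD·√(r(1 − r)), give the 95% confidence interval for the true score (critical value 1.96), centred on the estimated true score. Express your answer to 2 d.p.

SD = √259.21 ≃ 16.10000
Spearman-Brown: r = 2(0.65) / (1 + 0.65) = 1.30000 / 1.65000 ≃ 0.78788
T̂ = r·X + (1 − r)·M = 0.78788*88 + 0.21212*86 ≃ 69.33333 + 18.24242 ≃ 87.57576
SE_est = 16.10000·√[r(1 − r)] ≃ 6.58184
95% CI: 87.57576 ± 12.90042 ≃ (74.67534, 100.47617)

[74.68, 100.48]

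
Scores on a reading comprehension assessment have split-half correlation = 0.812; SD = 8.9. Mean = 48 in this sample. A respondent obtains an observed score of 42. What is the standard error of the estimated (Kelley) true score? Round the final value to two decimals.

Full-length reliability (Spearman-Brown) = 2(0.812)/(1+0.812) ≈ 0.896
SE_est = SD * √(r(1 − r)) = 8.900 * √0.093 ≈ 8.900 * 0.305 ≈ 2.714

2.71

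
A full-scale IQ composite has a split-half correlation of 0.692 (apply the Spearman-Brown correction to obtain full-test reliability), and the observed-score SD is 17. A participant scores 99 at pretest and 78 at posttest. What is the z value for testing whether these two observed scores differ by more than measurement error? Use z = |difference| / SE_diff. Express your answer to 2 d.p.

2.05

Spearman-Brown: r = 2(0.692) / (1 + 0.692) = 1.384 / 1.692 ≈ 0.818
SEM = 17.000 × √(1 − 0.818) = 17.000 × √0.182 ≈ 17.000 × 0.427 ≈ 7.253
SE_diff = SEM × √2 ≈ 7.253 × 1.414 ≈ 10.257
z = |99 − 78| / 10.257 = 21 / 10.257 ≈ 2.047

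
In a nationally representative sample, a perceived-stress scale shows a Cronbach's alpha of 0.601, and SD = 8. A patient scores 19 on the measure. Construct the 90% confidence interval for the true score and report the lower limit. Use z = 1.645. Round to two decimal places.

SEM = 8.0000 * √(1 − 0.6010) = 8.0000 * √0.3990 ≃ 8.0000 * 0.6317 ≃ 5.0533
1.645 * SEM ≃ 8.3127
Lower bound: 19 − 8.3127 = 10.6873

10.69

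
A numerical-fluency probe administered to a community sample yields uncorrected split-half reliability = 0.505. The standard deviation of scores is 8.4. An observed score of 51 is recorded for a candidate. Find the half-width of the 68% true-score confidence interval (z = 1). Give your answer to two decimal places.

4.82

Spearman-Brown: r = 2(0.505) / (1 + 0.505) = 1.01000 / 1.50500 ≈ 0.67110
The standard error of measurement is 8.40000×√(1 − 0.67110) ≈ 8.40000×0.57350 ≈ 4.81741.
1 × SEM ≈ 4.81741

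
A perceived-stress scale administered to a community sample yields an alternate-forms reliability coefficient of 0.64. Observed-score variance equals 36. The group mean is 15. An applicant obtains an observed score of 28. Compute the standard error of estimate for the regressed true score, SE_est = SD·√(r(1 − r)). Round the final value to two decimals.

2.88

SD = √36 ≈ 6.00000
SE_est = SD · √(r(1 − r)) = 6.00000 · √0.23040 ≈ 6.00000 · 0.48000 ≈ 2.88000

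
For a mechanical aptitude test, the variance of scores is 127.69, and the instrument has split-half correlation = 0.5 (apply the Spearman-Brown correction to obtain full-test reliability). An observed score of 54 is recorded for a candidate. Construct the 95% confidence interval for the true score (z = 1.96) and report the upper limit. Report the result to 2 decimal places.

66.79

σ = 127.69^(1/2) = 11.30000
Full-length reliability (Spearman-Brown) = 2(0.5)/(1+0.5) ≈ 0.66667
SEM = 11.30000 × √(1 − 0.66667) = 11.30000 × √0.33333 ≈ 11.30000 × 0.57735 ≈ 6.52406
1.96 × SEM ≈ 12.78715
Upper bound: 54 + 12.78715 = 66.78715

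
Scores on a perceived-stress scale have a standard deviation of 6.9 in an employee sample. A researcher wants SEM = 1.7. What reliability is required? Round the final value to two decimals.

Required reliability = 1 − (SEM/SD)² = 1 − 0.06070 ≈ 0.93930

0.94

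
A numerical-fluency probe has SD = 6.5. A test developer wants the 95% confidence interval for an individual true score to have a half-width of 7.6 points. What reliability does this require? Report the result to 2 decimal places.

0.64

SEM needed = half-width / z = 7.6/1.96 ≈ 3.87755
Required reliability = 1 − (SEM/SD)² = 1 − 0.35587 ≈ 0.64413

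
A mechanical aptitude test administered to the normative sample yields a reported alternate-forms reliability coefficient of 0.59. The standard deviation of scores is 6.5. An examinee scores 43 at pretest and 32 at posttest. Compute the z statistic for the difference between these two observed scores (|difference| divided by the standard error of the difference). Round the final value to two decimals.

1.87

The standard error of measurement is 6.500·√(1 − 0.590) ≃ 6.500·0.640 ≃ 4.162.
Standard error of the difference = 4.162·√2 ≃ 5.886
z = 11 / 5.886 ≃ 1.869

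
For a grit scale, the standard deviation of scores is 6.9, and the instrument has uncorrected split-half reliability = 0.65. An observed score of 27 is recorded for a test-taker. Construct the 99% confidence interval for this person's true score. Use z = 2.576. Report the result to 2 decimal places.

[18.81, 35.19]

Full-length reliability (Spearman-Brown) = 2(0.65)/(1+0.65) ≈ 0.788
SEM = 6.900 · √(1 − 0.788) = 6.900 · √0.212 ≈ 6.900 · 0.461 ≈ 3.178
2.576 · SEM ≈ 8.186
99% CI: 27 ± 8.186 = [18.814, 35.186]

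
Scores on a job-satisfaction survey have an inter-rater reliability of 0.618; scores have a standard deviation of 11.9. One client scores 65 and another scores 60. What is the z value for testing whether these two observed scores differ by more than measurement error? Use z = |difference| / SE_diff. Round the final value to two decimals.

0.48

SEM = 11.900 × √(1 − 0.618) = 11.900 × √0.382 ≈ 11.900 × 0.618 ≈ 7.355
SE_diff = √2 × SEM ≈ 10.401
z = |65 − 60| / 10.401 = 5 / 10.401 ≈ 0.481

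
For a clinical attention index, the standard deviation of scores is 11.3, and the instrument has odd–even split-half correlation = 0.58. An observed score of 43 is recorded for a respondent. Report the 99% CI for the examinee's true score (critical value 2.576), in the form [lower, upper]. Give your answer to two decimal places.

[27.99, 58.01]

r_full = 2·0.58 / (1 + 0.58) ≈ 0.7342
SEM = 11.3000 · √(1 − 0.7342) = 11.3000 · √0.2658 ≈ 11.3000 · 0.5156 ≈ 5.8261
2.576 · SEM ≈ 15.0079
Interval: (27.9921, 58.0079)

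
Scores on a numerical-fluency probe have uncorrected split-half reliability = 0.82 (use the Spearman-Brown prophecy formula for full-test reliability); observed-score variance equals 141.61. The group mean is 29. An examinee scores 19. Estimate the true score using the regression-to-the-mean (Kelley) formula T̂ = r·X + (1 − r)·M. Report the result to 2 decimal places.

r_full = 2·0.82 / (1 + 0.82) ≈ 0.901
T̂ = 0.901(19) + 0.099(29) ≈ 19.989

19.99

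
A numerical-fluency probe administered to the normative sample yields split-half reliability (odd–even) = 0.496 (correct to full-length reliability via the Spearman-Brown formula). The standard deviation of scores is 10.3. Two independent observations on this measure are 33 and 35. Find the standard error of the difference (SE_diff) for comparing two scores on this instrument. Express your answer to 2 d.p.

r_full = 2·0.496 / (1 + 0.496) ≈ 0.66310
SEM = 10.30000 · √(1 − 0.66310) = 10.30000 · √0.33690 ≈ 10.30000 · 0.58043 ≈ 5.97842
SE_diff = SEM · √2 ≈ 5.97842 · 1.41421 ≈ 8.45477

8.45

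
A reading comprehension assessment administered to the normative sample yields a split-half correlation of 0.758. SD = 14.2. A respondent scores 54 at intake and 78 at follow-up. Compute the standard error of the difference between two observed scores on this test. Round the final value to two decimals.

r_full = 2·0.758 / (1 + 0.758) ≃ 0.8623
SEM = 14.2000 · √(1 − 0.8623) = 14.2000 · √0.1377 ≃ 14.2000 · 0.3710 ≃ 5.2685
SE_diff = √2 · SEM ≃ 7.4508

7.45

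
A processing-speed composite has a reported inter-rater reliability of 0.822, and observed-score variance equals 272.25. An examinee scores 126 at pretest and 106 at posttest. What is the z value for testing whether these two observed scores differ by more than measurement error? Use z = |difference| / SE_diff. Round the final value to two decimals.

2.03

SD = √272.25 ≈ 16.500
The standard error of measurement is 16.500*√(1 − 0.822) ≈ 16.500*0.422 ≈ 6.961.
Standard error of the difference = 6.961·√2 ≈ 9.845
z = 20 / 9.845 ≈ 2.032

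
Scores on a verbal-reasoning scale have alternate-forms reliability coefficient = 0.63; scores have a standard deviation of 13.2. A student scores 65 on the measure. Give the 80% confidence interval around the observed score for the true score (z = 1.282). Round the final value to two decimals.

[54.71, 75.29]

SEM = 13.2000·√(1 − 0.6300) ≈ 8.0292
Margin = 1.282 · 8.0292 ≈ 10.2935
Interval: (54.7065, 75.2935)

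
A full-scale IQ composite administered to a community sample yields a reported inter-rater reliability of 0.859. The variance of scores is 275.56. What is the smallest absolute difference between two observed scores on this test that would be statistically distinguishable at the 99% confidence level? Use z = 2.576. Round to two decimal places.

22.71

SD = √275.56 ≃ 16.600
SEM = 16.600·√(1 − 0.859) ≃ 6.233
SE_diff = √2 · SEM ≃ 8.815
Smallest detectable difference = 2.576·8.815 ≃ 22.708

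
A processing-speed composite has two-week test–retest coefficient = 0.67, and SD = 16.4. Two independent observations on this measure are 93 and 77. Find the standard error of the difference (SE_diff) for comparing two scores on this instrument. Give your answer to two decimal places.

13.32

The standard error of measurement is 16.400×√(1 − 0.670) ≈ 16.400×0.574 ≈ 9.421.
SE_diff = SEM × √2 ≈ 9.421 × 1.414 ≈ 13.323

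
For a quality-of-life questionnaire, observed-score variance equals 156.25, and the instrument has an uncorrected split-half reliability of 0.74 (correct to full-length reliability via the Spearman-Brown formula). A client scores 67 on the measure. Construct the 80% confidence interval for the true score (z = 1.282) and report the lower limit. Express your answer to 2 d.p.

SD = √156.25 = 12.500
Spearman-Brown: r = 2(0.74) / (1 + 0.74) = 1.480 / 1.740 ≈ 0.851
SEM = 12.500×√(1 − 0.851) ≈ 4.832
Half-width = 1.282×4.832 ≈ 6.195
Lower limit = 67 − 6.195 ≈ 60.805

60.81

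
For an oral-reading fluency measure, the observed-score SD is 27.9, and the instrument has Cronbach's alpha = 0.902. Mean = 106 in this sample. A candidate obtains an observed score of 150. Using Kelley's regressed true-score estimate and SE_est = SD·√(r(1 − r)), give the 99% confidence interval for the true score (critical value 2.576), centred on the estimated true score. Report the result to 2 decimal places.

T̂ = r·X + (1 − r)·M = 0.902·150 + 0.098·106 = 135.300 + 10.388 ≈ 145.688
SE_est = 27.900·√(0.902·0.098) ≈ 8.295
CI = 145.688 ± 2.576 · 8.295 → [124.320, 167.056]

[124.32, 167.06]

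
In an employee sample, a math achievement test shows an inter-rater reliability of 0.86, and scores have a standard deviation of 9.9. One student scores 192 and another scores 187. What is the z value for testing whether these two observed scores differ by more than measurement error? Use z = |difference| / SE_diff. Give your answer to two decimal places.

The standard error of measurement is 9.9000·√(1 − 0.8600) ≈ 9.9000·0.3742 ≈ 3.7042.
SE_diff = SEM · √2 ≈ 3.7042 · 1.4142 ≈ 5.2386
z = |192 − 187| / 5.2386 = 5 / 5.2386 ≈ 0.9545

0.95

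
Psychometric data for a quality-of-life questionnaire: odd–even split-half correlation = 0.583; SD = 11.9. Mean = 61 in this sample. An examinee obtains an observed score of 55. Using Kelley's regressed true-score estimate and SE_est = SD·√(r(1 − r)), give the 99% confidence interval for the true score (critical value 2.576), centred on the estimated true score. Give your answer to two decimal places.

r_full = 2·0.583 / (1 + 0.583) ≈ 0.7366
T̂ = 0.7366(55) + 0.2634(61) ≈ 56.5805
SE_est = SD * √(r(1 − r)) = 11.9000 * √0.1940 ≈ 11.9000 * 0.4405 ≈ 5.2418
CI = 56.5805 ± 2.576 * 5.2418 → [43.0776, 70.0835]

[43.08, 70.08]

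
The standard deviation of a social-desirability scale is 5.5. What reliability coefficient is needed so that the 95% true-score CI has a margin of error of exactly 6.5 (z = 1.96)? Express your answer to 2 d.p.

0.64

Required SEM = 6.5 / 1.96 ≃ 3.3163
Required reliability = 1 − (SEM/SD)² = 1 − 0.3636 ≃ 0.6364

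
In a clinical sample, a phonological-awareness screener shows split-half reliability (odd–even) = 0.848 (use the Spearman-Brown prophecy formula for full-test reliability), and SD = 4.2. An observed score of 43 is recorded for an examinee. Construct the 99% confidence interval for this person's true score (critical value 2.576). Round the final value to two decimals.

r_full = 2·0.848 / (1 + 0.848) ≈ 0.9177
SEM = 4.2000*√(1 − 0.9177) ≈ 1.2045
Half-width = 2.576*1.2045 ≈ 3.1029
CI = 43 ± 3.1029 → [39.8971, 46.1029]

[39.90, 46.10]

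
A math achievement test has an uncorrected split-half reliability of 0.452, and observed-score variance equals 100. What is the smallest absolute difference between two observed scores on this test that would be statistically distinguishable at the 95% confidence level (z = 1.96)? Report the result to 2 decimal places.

17.03

SD = √100 = 10.00000
r_full = 2·0.452 / (1 + 0.452) ≈ 0.62259
SEM = 10.00000 × √(1 − 0.62259) = 10.00000 × √0.37741 ≈ 10.00000 × 0.61434 ≈ 6.14337
SE_diff = √2 × SEM ≈ 8.68804
Minimum reliable difference = 1.96 × SE_diff ≈ 1.96 × 8.68804 ≈ 17.02856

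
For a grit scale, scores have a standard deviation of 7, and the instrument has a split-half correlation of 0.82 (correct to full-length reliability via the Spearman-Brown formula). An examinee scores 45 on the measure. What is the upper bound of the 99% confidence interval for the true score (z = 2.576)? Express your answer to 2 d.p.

Spearman-Brown: r = 2(0.82) / (1 + 0.82) = 1.640 / 1.820 ≈ 0.901
SEM = 7.000 × √(1 − 0.901) = 7.000 × √0.099 ≈ 7.000 × 0.314 ≈ 2.201
Margin = 2.576 × 2.201 ≈ 5.671
Upper bound: 45 + 5.671 = 50.671

50.67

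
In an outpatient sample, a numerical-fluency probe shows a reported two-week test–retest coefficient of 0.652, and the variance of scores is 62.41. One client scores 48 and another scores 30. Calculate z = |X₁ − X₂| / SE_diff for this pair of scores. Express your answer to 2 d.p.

2.73

σ = 62.41^(1/2) = 7.90000
The standard error of measurement is 7.90000*√(1 − 0.65200) ≈ 7.90000*0.58992 ≈ 4.66033.
SE_diff = SEM * √2 ≈ 4.66033 * 1.41421 ≈ 6.59070
z = |48 − 30| / 6.59070 = 18 / 6.59070 ≈ 2.73112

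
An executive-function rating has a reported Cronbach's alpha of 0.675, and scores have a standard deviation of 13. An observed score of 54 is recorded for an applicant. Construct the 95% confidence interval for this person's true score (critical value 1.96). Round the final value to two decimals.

SEM = 13.000 × √(1 − 0.675) = 13.000 × √0.325 ≈ 13.000 × 0.570 ≈ 7.411
Margin = 1.96 × 7.411 ≈ 14.526
95% CI: 54 ± 14.526 = [39.474, 68.526]

[39.47, 68.53]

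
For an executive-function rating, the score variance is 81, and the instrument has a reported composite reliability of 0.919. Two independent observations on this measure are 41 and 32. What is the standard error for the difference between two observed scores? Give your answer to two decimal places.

SD = √81 ≈ 9.000
SEM = 9.000*√(1 − 0.919) ≈ 2.561
SE_diff = SEM * √2 ≈ 2.561 * 1.414 ≈ 3.622

3.62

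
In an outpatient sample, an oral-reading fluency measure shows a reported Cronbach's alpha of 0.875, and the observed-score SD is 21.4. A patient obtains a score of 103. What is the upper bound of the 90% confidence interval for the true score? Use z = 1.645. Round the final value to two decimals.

115.45

SEM = 21.4000×√(1 − 0.8750) ≃ 7.5660
Half-width = 1.645×7.5660 ≃ 12.4461
Upper limit = 103 + 12.4461 ≃ 115.4461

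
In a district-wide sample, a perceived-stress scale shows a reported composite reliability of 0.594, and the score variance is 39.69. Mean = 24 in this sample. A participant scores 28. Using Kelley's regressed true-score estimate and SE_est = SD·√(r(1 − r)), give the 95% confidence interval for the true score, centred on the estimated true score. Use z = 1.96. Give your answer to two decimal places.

[20.31, 32.44]

SD = √39.69 ≈ 6.3000
T̂ = r·X + (1 − r)·M = 0.5940×28 + 0.4060×24 = 16.6320 + 9.7440 ≈ 26.3760
SE_est = 6.3000×√(0.5940×0.4060) ≈ 3.0938
CI = 26.3760 ± 1.96 × 3.0938 → [20.3121, 32.4399]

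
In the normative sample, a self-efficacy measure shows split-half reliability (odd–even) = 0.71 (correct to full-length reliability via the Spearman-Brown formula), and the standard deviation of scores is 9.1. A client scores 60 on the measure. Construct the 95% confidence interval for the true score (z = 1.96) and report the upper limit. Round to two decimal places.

67.35

Full-length reliability (Spearman-Brown) = 2(0.71)/(1+0.71) ≃ 0.830
SEM = 9.100·√(1 − 0.830) ≃ 3.748
Half-width = 1.96·3.748 ≃ 7.345
Upper bound: 60 + 7.345 = 67.345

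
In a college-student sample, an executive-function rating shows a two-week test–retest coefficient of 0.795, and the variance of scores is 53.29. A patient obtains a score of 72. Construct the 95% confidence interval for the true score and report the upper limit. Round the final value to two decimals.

78.48

σ = 53.29^(1/2) = 7.300
SEM = 7.300·√(1 − 0.795) ≈ 3.305
Margin = 1.96 · 3.305 ≈ 6.478
Upper bound: 72 + 6.478 = 78.478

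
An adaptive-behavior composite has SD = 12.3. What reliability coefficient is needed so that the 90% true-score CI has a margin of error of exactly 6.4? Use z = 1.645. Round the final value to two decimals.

SEM needed = half-width / z = 6.4/1.645 ≈ 3.891
r = 1 − (SEM / SD)² = 1 − (3.891 / 12.3)² ≈ 1 − 0.100 ≈ 0.900

0.90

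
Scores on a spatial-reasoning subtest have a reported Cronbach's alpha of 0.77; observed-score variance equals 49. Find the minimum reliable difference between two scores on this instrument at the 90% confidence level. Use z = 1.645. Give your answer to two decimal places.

7.81

SD = √49 ≈ 7.00000
SEM = 7.00000 * √(1 − 0.77000) = 7.00000 * √0.23000 ≈ 7.00000 * 0.47958 ≈ 3.35708
SE_diff = √2 * SEM ≈ 4.74763
Smallest detectable difference = 1.645*4.74763 ≈ 7.80985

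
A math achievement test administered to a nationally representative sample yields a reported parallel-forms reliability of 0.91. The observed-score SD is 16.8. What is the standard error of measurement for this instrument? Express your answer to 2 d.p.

5.04

The standard error of measurement is 16.80000×√(1 − 0.91000) ≈ 16.80000×0.30000 ≈ 5.04000.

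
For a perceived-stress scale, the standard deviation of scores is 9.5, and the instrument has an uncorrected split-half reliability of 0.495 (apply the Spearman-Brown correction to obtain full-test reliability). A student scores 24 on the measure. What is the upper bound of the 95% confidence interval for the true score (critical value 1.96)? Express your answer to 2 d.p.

r_full = 2·0.495 / (1 + 0.495) ≈ 0.66221
SEM = 9.50000 · √(1 − 0.66221) = 9.50000 · √0.33779 ≈ 9.50000 · 0.58120 ≈ 5.52139
1.96 · SEM ≈ 10.82193
Upper bound: 24 + 10.82193 = 34.82193

34.82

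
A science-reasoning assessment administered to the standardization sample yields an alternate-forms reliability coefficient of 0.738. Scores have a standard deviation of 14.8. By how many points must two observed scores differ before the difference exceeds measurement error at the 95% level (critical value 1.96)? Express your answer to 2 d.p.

SEM = 14.8000 * √(1 − 0.7380) = 14.8000 * √0.2620 ≃ 14.8000 * 0.5119 ≃ 7.5755
Standard error of the difference = 7.5755·√2 ≃ 10.7134
Minimum reliable difference = 1.96 * SE_diff ≃ 1.96 * 10.7134 ≃ 20.9983

21.00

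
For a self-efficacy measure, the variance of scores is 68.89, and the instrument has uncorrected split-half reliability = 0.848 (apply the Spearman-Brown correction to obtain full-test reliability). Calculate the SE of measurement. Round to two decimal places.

SD = √68.89 ≈ 8.3000
r_full = 2·0.848 / (1 + 0.848) ≈ 0.9177
SEM = 8.3000 × √(1 − 0.9177) = 8.3000 × √0.0823 ≈ 8.3000 × 0.2868 ≈ 2.3804

2.38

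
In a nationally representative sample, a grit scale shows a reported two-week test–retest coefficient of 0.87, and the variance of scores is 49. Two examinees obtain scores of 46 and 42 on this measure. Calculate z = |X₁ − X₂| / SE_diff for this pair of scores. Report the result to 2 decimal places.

1.12

σ = 49^(1/2) = 7.000
SEM = 7.000 * √(1 − 0.870) = 7.000 * √0.130 ≃ 7.000 * 0.361 ≃ 2.524
SE_diff = SEM * √2 ≃ 2.524 * 1.414 ≃ 3.569
z = 4 / 3.569 ≃ 1.121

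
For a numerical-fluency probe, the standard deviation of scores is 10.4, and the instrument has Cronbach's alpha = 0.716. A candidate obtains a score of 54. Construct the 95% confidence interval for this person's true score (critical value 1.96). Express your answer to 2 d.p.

SEM = 10.400·√(1 − 0.716) ≈ 5.542
Margin = 1.96 · 5.542 ≈ 10.863
CI = 54 ± 10.863 → [43.137, 64.863]

[43.14, 64.86]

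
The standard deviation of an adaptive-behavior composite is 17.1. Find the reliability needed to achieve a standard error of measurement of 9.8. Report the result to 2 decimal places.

0.67

r = 1 − (9.8000/17.1)² ≈ 1 − 0.3284 ≈ 0.6716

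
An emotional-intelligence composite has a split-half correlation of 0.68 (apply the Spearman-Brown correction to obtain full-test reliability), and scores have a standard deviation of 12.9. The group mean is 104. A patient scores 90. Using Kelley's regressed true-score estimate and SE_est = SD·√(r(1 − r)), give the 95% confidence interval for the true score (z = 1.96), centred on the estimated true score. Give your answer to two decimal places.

[82.74, 102.60]

Spearman-Brown: r = 2(0.68) / (1 + 0.68) = 1.3600 / 1.6800 ≃ 0.8095
T̂ = r·X + (1 − r)·M = 0.8095·90 + 0.1905·104 ≃ 72.8571 + 19.8095 ≃ 92.6667
SE_est = SD · √(r(1 − r)) = 12.9000 · √0.1542 ≃ 12.9000 · 0.3927 ≃ 5.0655
95% CI: 92.6667 ± 9.9284 ≃ (82.7382, 102.5951)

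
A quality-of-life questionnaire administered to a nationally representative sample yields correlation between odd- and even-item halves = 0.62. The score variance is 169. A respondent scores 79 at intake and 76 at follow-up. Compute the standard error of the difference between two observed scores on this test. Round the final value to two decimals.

SD = √169 = 13.0000
Spearman-Brown: r = 2(0.62) / (1 + 0.62) = 1.2400 / 1.6200 ≈ 0.7654
SEM = 13.0000 × √(1 − 0.7654) = 13.0000 × √0.2346 ≈ 13.0000 × 0.4843 ≈ 6.2962
SE_diff = √2 × SEM ≈ 8.9042

8.90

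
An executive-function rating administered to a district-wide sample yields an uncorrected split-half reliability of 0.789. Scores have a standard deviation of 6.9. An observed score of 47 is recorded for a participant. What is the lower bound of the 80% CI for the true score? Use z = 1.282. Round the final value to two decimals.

43.96

Spearman-Brown: r = 2(0.789) / (1 + 0.789) = 1.5780 / 1.7890 ≈ 0.8821
SEM = 6.9000 × √(1 − 0.8821) = 6.9000 × √0.1179 ≈ 6.9000 × 0.3434 ≈ 2.3697
Half-width = 1.282×2.3697 ≈ 3.0379
Lower limit = 47 − 3.0379 ≈ 43.9621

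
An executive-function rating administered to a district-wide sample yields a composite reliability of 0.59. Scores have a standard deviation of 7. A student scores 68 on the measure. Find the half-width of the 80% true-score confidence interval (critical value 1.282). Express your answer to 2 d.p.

5.75

SEM = 7.0000 · √(1 − 0.5900) = 7.0000 · √0.4100 ≈ 7.0000 · 0.6403 ≈ 4.4822
Half-width = 1.282·4.4822 ≈ 5.7462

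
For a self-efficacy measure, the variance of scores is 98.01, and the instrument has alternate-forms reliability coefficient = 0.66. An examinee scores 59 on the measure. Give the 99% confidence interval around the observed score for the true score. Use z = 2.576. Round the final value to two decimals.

SD = √98.01 ≈ 9.900
The standard error of measurement is 9.900×√(1 − 0.660) ≈ 9.900×0.583 ≈ 5.773.
Half-width = 2.576×5.773 ≈ 14.870
Interval: (44.130, 73.870)

[44.13, 73.87]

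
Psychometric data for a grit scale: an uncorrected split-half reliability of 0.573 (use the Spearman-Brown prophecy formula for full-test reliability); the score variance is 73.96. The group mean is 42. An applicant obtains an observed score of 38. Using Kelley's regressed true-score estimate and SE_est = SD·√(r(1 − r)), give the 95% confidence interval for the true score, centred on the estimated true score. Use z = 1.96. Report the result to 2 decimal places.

[31.59, 46.58]

SD = √73.96 = 8.6000
Full-length reliability (Spearman-Brown) = 2(0.573)/(1+0.573) ≈ 0.7285
T̂ = 0.7285(38) + 0.2715(42) ≈ 39.0858
SE_est = SD * √(r(1 − r)) = 8.6000 * √0.1978 ≈ 8.6000 * 0.4447 ≈ 3.8245
CI = 39.0858 ± 1.96 * 3.8245 → [31.5898, 46.5819]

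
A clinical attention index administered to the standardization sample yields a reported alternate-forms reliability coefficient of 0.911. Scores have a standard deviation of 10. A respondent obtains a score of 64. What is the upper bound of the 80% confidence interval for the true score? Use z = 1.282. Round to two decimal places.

SEM = 10.0000·√(1 − 0.9110) ≃ 2.9833
Half-width = 1.282·2.9833 ≃ 3.8246
Upper bound: 64 + 3.8246 = 67.8246

67.82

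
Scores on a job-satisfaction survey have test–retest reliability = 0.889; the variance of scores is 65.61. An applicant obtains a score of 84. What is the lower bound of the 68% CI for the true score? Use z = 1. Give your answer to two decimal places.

81.30

SD = √65.61 ≈ 8.10000
SEM = 8.10000 · √(1 − 0.88900) = 8.10000 · √0.11100 ≈ 8.10000 · 0.33317 ≈ 2.69865
Margin = 1 · 2.69865 ≈ 2.69865
Lower bound: 84 − 2.69865 = 81.30135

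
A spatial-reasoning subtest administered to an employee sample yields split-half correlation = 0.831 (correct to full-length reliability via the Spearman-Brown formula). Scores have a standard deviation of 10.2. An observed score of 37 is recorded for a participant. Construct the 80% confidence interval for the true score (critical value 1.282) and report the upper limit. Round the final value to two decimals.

40.97

Spearman-Brown: r = 2(0.831) / (1 + 0.831) = 1.662 / 1.831 ≈ 0.908
SEM = 10.200 × √(1 − 0.908) = 10.200 × √0.092 ≈ 10.200 × 0.304 ≈ 3.099
Half-width = 1.282×3.099 ≈ 3.973
Upper limit = 37 + 3.973 ≈ 40.973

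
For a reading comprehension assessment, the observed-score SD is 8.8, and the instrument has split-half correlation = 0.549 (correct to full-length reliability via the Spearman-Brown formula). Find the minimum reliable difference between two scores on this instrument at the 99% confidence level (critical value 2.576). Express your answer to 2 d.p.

Full-length reliability (Spearman-Brown) = 2(0.549)/(1+0.549) ≈ 0.70884
The standard error of measurement is 8.80000*√(1 − 0.70884) ≈ 8.80000*0.53959 ≈ 4.74838.
SE_diff = SEM * √2 ≈ 4.74838 * 1.41421 ≈ 6.71522
Minimum reliable difference = 2.576 * SE_diff ≈ 2.576 * 6.71522 ≈ 17.29841

17.30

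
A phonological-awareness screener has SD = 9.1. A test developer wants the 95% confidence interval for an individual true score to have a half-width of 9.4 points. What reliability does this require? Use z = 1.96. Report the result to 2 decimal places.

Required SEM = 9.4 / 1.96 ≈ 4.7959
Required reliability = 1 − (SEM/SD)² = 1 − 0.2778 ≈ 0.7222

0.72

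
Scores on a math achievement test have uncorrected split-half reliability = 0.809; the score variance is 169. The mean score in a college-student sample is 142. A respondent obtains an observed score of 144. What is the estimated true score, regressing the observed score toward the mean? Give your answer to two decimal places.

r_full = 2·0.809 / (1 + 0.809) ≃ 0.89442
Estimated true score = 0.89442×144 + (1 − 0.89442)×142 ≃ 143.78883

143.79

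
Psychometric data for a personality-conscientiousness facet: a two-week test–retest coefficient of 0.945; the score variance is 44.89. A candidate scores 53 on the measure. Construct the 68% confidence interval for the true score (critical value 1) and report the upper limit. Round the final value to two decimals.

SD = √44.89 ≃ 6.7000
SEM = 6.7000×√(1 − 0.9450) ≃ 1.5713
1 × SEM ≃ 1.5713
Upper limit = 53 + 1.5713 ≃ 54.5713

54.57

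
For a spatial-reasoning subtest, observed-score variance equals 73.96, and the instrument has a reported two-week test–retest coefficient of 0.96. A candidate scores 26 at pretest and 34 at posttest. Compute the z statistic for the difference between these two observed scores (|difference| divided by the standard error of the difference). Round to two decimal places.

3.29

SD = √73.96 ≈ 8.600
The standard error of measurement is 8.600·√(1 − 0.960) ≈ 8.600·0.200 ≈ 1.720.
Standard error of the difference = 1.720·√2 ≈ 2.432
z = |26 − 34| / 2.432 = 8 / 2.432 ≈ 3.289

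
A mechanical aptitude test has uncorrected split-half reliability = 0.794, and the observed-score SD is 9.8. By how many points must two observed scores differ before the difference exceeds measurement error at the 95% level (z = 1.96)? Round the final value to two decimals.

9.20

Spearman-Brown: r = 2(0.794) / (1 + 0.794) = 1.5880 / 1.7940 ≈ 0.8852
SEM = 9.8000 × √(1 − 0.8852) = 9.8000 × √0.1148 ≈ 9.8000 × 0.3389 ≈ 3.3208
Standard error of the difference = 3.3208·√2 ≈ 4.6964
Smallest detectable difference = 1.96×4.6964 ≈ 9.2049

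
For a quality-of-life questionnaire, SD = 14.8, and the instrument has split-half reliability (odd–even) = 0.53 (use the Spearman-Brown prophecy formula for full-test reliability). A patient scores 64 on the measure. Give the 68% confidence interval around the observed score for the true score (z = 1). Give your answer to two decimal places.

Spearman-Brown: r = 2(0.53) / (1 + 0.53) = 1.0600 / 1.5300 ≃ 0.6928
SEM = 14.8000*√(1 − 0.6928) ≃ 8.2029
Half-width = 1*8.2029 ≃ 8.2029
Interval: (55.7971, 72.2029)

[55.80, 72.20]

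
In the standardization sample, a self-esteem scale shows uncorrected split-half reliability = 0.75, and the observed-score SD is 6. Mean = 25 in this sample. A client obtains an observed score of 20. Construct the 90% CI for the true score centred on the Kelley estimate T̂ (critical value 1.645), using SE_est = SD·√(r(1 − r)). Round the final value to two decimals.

r_full = 2·0.75 / (1 + 0.75) ≃ 0.857
T̂ = 0.857(20) + 0.143(25) ≃ 20.714
SE_est = 6.000·√[r(1 − r)] ≃ 2.100
CI = 20.714 ± 1.645 * 2.100 → [17.261, 24.168]

[17.26, 24.17]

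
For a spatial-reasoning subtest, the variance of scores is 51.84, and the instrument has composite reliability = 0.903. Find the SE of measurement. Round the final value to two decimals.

2.24

SD = √51.84 = 7.20000
The standard error of measurement is 7.20000·√(1 − 0.90300) ≈ 7.20000·0.31145 ≈ 2.24243.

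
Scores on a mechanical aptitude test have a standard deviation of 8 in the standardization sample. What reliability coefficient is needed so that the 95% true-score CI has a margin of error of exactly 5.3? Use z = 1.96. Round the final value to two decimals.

0.89

Required SEM = 5.3 / 1.96 ≈ 2.7041
r = 1 − (SEM / SD)² = 1 − (2.7041 / 8)² ≈ 1 − 0.1143 ≈ 0.8857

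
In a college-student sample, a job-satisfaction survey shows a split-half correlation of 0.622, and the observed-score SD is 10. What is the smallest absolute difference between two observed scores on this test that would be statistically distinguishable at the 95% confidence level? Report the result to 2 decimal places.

13.38

Full-length reliability (Spearman-Brown) = 2(0.622)/(1+0.622) ≈ 0.767
SEM = 10.000 · √(1 − 0.767) = 10.000 · √0.233 ≈ 10.000 · 0.483 ≈ 4.827
SE_diff = SEM · √2 ≈ 4.827 · 1.414 ≈ 6.827
Smallest detectable difference = 1.96·6.827 ≈ 13.381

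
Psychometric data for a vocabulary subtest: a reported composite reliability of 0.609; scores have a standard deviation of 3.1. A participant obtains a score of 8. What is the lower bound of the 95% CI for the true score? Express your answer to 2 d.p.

4.20

The standard error of measurement is 3.10000*√(1 − 0.60900) ≈ 3.10000*0.62530 ≈ 1.93843.
Margin = 1.96 * 1.93843 ≈ 3.79932
Lower limit = 8 − 3.79932 ≈ 4.20068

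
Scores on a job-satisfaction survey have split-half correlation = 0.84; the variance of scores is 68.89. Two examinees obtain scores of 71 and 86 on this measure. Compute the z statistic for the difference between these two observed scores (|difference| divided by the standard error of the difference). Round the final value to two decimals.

SD = √68.89 ≃ 8.3000
Full-length reliability (Spearman-Brown) = 2(0.84)/(1+0.84) ≃ 0.9130
SEM = 8.3000·√(1 − 0.9130) ≃ 2.4475
Standard error of the difference = 2.4475·√2 ≃ 3.4613
z = |71 − 86| / 3.4613 = 15 / 3.4613 ≃ 4.3336

4.33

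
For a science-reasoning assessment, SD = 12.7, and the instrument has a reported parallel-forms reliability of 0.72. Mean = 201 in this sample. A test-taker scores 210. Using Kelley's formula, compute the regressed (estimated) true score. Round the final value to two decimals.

Estimated true score = 0.720×210 + (1 − 0.720)×201 ≈ 207.480

207.48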